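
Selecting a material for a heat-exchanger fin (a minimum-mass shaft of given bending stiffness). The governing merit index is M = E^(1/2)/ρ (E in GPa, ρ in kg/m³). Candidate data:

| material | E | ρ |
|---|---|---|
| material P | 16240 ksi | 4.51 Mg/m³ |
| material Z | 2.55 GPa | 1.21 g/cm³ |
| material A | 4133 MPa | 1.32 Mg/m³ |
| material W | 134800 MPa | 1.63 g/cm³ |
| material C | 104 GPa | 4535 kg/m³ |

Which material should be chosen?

Normalizing units and computing the index:
  material P: E = 112.0 GPa, ρ = 4510 kg/m³
  material Z: E = 2.550 GPa, ρ = 1210 kg/m³
  material A: E = 4.133 GPa, ρ = 1320 kg/m³
  material W: E = 134.8 GPa, ρ = 1630 kg/m³
  material C: E = 104.0 GPa, ρ = 4535 kg/m³
  material W: M = 7.12×10⁻³
  material P: M = 2.35×10⁻³
  material C: M = 2.25×10⁻³
  material A: M = 1.54×10⁻³
  material Z: M = 1.32×10⁻³
The maximum is for material W.

material W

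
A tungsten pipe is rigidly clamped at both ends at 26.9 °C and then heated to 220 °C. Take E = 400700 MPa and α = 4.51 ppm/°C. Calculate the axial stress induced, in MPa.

349 MPa

E = 400700 MPa = 400.7 GPa.
ΔT = 193.1 K. Constrained thermal stress σ = E·α·ΔT = 400.7×10³ MPa × 4.51×10⁻⁶ × 193.1 = 349 MPa (compressive).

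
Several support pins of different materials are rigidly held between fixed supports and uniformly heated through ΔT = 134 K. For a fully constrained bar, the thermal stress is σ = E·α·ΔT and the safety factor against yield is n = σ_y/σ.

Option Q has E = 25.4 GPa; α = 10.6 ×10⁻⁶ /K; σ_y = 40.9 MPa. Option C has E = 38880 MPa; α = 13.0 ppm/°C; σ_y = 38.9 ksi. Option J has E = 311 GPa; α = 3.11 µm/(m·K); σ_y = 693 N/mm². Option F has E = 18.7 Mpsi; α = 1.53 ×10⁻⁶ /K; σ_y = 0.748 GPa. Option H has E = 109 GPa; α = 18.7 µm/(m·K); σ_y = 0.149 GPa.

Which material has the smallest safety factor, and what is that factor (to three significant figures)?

option H, n = 0.546

With everything in SI (GPa, ×10⁻⁶/K, MPa):
  option Q: E = 25.40, α = 10.6, σ_y = 40.90 → σ = 36.1 MPa, n = 1.13
  option C: E = 38.88, α = 13.0, σ_y = 268.2 → σ = 67.7 MPa, n = 3.96
  option J: E = 311.0, α = 3.11, σ_y = 693.0 → σ = 130 MPa, n = 5.35
  option F: E = 128.9, α = 1.53, σ_y = 748.0 → σ = 26.4 MPa, n = 28.3
  option H: E = 109.0, α = 18.7, σ_y = 149.0 → σ = 273 MPa, n = 0.546
Smallest n: option H with n = 0.546.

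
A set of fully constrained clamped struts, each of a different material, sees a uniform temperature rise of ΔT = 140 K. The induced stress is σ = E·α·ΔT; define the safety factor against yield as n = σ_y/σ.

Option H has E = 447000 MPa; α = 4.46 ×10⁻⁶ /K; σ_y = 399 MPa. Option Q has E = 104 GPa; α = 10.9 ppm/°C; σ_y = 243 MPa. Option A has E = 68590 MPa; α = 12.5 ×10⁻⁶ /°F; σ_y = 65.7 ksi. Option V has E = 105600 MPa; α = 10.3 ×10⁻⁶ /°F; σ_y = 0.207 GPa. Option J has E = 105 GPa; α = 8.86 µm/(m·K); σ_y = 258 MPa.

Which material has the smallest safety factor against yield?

Per material, after unit conversion:
  option H: E = 447.0, α = 4.46, σ_y = 399.0 → σ = 279 MPa, n = 1.43
  option Q: E = 104.0, α = 10.9, σ_y = 243.0 → σ = 159 MPa, n = 1.53
  option A: E = 68.59, α = 22.5, σ_y = 453.0 → σ = 216 MPa, n = 2.10
  option V: E = 105.6, α = 18.5, σ_y = 207.0 → σ = 274 MPa, n = 0.755
  option J: E = 105.0, α = 8.86, σ_y = 258.0 → σ = 130 MPa, n = 1.98
The minimum is option V at n = 0.755.

option V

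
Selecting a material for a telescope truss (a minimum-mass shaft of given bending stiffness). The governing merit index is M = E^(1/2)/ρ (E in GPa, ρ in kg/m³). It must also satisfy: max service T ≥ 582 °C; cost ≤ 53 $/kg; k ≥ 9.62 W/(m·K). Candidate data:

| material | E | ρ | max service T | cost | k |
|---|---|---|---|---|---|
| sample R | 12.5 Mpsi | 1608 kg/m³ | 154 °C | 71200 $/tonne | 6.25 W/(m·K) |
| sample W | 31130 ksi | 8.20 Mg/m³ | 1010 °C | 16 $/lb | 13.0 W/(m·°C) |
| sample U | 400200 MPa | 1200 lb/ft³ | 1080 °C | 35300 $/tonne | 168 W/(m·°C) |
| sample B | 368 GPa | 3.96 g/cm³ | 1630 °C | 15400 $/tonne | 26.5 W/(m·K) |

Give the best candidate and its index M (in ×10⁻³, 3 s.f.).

sample B, M = 4.84×10⁻³

Screen on constraints: max service T ≥ 582 °C; cost ≤ 53 $/kg; k ≥ 9.62 W/(m·K). Survivors: sample W, sample U, sample B.
After converting to SI:
  sample W: E = 214.6 GPa, ρ = 8200 kg/m³
  sample U: E = 400.2 GPa, ρ = 19220 kg/m³
  sample B: E = 368.0 GPa, ρ = 3960 kg/m³
  sample B: M = 4.84×10⁻³
  sample W: M = 1.79×10⁻³
  sample U: M = 1.04×10⁻³
Sample B has the largest M.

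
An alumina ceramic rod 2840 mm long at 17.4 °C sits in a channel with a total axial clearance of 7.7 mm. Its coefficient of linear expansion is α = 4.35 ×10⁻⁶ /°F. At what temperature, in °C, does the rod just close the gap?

α = 4.35×10⁻⁶/°F × 9/5 = 7.83×10⁻⁶/K.
α·L₀·ΔT = 7.7 mm ⇒ ΔT = 7.7 / (7.83×10⁻⁶ × 2840.0) = 346.3 K.
T = 17.4 + 346.3 = 363.7 °C.

364 °C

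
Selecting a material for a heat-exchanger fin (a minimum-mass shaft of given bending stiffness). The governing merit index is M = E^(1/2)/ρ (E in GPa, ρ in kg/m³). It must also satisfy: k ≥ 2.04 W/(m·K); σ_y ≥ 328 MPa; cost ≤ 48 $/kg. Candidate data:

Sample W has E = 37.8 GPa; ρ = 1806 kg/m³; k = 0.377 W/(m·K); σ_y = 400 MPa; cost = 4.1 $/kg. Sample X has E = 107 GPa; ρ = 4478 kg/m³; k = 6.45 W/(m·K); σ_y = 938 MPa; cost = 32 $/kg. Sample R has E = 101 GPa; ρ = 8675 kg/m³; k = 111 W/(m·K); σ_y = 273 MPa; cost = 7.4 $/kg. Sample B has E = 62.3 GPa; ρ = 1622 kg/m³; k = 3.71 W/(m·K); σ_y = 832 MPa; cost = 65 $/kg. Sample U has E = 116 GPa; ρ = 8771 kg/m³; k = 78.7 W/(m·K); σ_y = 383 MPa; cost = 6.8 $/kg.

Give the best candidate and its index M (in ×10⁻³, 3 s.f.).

sample X, M = 2.31×10⁻³

Screen on constraints: k ≥ 2.04 W/(m·K); σ_y ≥ 328 MPa; cost ≤ 48 $/kg. Survivors: sample X, sample U.
Evaluate M for each candidate:
  sample X: M = 2.31×10⁻³
  sample U: M = 1.23×10⁻³
Highest index: sample X.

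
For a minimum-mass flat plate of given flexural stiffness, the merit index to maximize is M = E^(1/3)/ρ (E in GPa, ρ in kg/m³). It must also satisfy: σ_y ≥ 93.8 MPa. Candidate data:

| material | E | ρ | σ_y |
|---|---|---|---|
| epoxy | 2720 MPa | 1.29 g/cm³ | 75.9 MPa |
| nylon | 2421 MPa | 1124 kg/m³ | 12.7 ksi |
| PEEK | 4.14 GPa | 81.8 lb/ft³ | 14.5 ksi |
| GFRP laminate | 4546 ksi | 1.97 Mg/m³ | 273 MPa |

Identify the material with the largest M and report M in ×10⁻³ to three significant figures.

Screen on constraints: σ_y ≥ 93.8 MPa. Survivors: PEEK, GFRP laminate.
Convert each candidate to consistent units, then evaluate M:
  PEEK: E = 4.140 GPa, ρ = 1310 kg/m³
  GFRP laminate: E = 31.34 GPa, ρ = 1970 kg/m³
  GFRP laminate: M = 1.60×10⁻³
  PEEK: M = 1.23×10⁻³
Highest index: GFRP laminate.

GFRP laminate, M = 1.60×10⁻³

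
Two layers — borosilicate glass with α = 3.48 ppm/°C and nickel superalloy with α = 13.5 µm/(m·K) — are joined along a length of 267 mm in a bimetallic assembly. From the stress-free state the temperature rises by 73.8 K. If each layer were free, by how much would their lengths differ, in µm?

197 µm

Δα = |3.48 − 13.5|×10⁻⁶/K = 10.0×10⁻⁶/K.
ΔL_mismatch = Δα·L·ΔT = 10.0×10⁻⁶ × 267.0 mm × 73.8 K = 197 µm.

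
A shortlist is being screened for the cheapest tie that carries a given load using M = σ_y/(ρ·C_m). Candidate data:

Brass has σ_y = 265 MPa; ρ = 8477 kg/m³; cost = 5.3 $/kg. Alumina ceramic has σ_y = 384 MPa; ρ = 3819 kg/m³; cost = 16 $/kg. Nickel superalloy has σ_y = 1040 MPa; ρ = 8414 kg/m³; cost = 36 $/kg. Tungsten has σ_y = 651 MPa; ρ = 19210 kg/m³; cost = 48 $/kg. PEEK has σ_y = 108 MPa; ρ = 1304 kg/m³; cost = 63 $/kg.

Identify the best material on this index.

Per-candidate index values:
  alumina ceramic: M = 6.28 kN·m per $
  brass: M = 5.90 kN·m per $
  nickel superalloy: M = 3.43 kN·m per $
  PEEK: M = 1.31 kN·m per $
  tungsten: M = 0.706 kN·m per $
Alumina ceramic ranks first.

alumina ceramic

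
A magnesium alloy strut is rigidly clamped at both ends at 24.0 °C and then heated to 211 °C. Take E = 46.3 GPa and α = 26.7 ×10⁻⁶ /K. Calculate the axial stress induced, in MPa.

ΔT = 187.0 K. Constrained thermal stress σ = E·α·ΔT = 46.30×10³ MPa × 26.7×10⁻⁶ × 187.0 = 231 MPa (compressive).

231 MPa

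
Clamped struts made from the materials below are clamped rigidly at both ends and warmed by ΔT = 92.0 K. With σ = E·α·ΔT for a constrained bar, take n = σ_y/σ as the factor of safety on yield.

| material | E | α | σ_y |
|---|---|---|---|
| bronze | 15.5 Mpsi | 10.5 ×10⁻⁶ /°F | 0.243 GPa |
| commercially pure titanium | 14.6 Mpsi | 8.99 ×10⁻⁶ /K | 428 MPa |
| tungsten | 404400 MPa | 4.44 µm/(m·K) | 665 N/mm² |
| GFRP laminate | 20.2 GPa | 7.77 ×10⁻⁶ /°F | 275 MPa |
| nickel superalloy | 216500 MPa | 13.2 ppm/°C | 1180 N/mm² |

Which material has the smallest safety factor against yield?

bronze

In consistent units (E in GPa, α in ×10⁻⁶/K, σ_y in MPa):
  bronze: E = 106.9, α = 18.9, σ_y = 243.0 → σ = 186 MPa, n = 1.31
  commercially pure titanium: E = 100.7, α = 8.99, σ_y = 428.0 → σ = 83.3 MPa, n = 5.14
  tungsten: E = 404.4, α = 4.44, σ_y = 665.0 → σ = 165 MPa, n = 4.03
  GFRP laminate: E = 20.20, α = 14.0, σ_y = 275.0 → σ = 26.0 MPa, n = 10.6
  nickel superalloy: E = 216.5, α = 13.2, σ_y = 1180 → σ = 263 MPa, n = 4.49
The minimum is bronze at n = 1.31.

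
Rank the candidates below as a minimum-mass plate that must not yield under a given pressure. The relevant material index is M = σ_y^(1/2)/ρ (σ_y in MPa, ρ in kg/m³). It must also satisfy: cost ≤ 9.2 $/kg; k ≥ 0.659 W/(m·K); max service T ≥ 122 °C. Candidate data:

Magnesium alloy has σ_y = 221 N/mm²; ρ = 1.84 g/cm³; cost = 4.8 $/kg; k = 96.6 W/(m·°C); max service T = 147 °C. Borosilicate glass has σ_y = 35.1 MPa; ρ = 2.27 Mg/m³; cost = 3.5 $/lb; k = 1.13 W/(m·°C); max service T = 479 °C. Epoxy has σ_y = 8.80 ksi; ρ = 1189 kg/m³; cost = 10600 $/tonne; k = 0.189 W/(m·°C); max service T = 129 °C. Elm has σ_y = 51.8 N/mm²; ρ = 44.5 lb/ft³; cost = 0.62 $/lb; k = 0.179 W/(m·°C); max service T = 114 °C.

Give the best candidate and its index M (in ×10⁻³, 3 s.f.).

Screen on constraints: cost ≤ 9.2 $/kg; k ≥ 0.659 W/(m·K); max service T ≥ 122 °C. Survivors: magnesium alloy, borosilicate glass.
Convert each candidate to consistent units, then evaluate M:
  magnesium alloy: σ_y = 221.0 MPa, ρ = 1840 kg/m³
  borosilicate glass: σ_y = 35.10 MPa, ρ = 2270 kg/m³
  magnesium alloy: M = 8.08×10⁻³
  borosilicate glass: M = 2.61×10⁻³
Magnesium alloy has the largest M.

magnesium alloy, M = 8.08×10⁻³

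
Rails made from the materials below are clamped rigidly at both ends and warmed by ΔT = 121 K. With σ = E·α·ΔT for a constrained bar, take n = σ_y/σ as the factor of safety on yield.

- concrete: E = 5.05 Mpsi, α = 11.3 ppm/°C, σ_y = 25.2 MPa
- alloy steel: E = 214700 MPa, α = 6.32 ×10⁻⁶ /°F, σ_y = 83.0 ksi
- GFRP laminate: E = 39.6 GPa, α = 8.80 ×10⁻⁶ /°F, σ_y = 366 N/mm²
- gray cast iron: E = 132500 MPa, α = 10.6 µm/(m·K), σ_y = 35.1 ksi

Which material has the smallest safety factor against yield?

Converting E to GPa, α to ×10⁻⁶/K, σ_y to MPa, then σ and n for each:
  concrete: E = 34.82, α = 11.3, σ_y = 25.20 → σ = 47.6 MPa, n = 0.529
  alloy steel: E = 214.7, α = 11.4, σ_y = 572.3 → σ = 296 MPa, n = 1.94
  GFRP laminate: E = 39.60, α = 15.8, σ_y = 366.0 → σ = 75.9 MPa, n = 4.82
  gray cast iron: E = 132.5, α = 10.6, σ_y = 242.0 → σ = 170 MPa, n = 1.42
The minimum is concrete at n = 0.529.

concrete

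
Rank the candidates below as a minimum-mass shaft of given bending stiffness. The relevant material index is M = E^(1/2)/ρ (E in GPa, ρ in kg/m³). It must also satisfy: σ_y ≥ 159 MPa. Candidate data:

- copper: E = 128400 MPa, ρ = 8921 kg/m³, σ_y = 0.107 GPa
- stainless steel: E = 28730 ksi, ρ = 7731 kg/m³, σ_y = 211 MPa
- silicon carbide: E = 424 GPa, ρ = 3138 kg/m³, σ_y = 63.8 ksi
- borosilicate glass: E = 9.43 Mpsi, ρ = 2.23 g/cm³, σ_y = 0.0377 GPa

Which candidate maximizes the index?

Screen on constraints: σ_y ≥ 159 MPa. Survivors: stainless steel, silicon carbide.
After converting to SI:
  stainless steel: E = 198.1 GPa, ρ = 7731 kg/m³
  silicon carbide: E = 424.0 GPa, ρ = 3138 kg/m³
  silicon carbide: M = 6.56×10⁻³
  stainless steel: M = 1.82×10⁻³
The maximum is for silicon carbide.

silicon carbide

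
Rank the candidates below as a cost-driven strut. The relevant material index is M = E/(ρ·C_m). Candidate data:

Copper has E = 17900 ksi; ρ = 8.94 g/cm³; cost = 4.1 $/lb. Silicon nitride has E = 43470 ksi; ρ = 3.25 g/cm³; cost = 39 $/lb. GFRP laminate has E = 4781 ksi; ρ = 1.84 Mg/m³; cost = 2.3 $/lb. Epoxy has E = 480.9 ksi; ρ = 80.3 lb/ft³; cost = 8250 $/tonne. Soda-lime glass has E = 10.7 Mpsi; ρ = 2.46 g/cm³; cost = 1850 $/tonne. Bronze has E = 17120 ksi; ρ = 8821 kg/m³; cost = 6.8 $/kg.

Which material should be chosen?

soda-lime glass

Putting every candidate on a common basis:
  copper: E = 123.4 GPa, ρ = 8940 kg/m³, cost = 9.039 $/kg
  silicon nitride: E = 299.7 GPa, ρ = 3250 kg/m³, cost = 85.98 $/kg
  GFRP laminate: E = 32.96 GPa, ρ = 1840 kg/m³, cost = 5.071 $/kg
  epoxy: E = 3.316 GPa, ρ = 1286 kg/m³, cost = 8.250 $/kg
  soda-lime glass: E = 73.77 GPa, ρ = 2460 kg/m³, cost = 1.850 $/kg
  bronze: E = 118.0 GPa, ρ = 8821 kg/m³, cost = 6.800 $/kg
  soda-lime glass: M = 16.2 MN·m per $
  GFRP laminate: M = 3.53 MN·m per $
  bronze: M = 1.97 MN·m per $
  copper: M = 1.53 MN·m per $
  silicon nitride: M = 1.07 MN·m per $
  epoxy: M = 0.312 MN·m per $
The maximum is for soda-lime glass.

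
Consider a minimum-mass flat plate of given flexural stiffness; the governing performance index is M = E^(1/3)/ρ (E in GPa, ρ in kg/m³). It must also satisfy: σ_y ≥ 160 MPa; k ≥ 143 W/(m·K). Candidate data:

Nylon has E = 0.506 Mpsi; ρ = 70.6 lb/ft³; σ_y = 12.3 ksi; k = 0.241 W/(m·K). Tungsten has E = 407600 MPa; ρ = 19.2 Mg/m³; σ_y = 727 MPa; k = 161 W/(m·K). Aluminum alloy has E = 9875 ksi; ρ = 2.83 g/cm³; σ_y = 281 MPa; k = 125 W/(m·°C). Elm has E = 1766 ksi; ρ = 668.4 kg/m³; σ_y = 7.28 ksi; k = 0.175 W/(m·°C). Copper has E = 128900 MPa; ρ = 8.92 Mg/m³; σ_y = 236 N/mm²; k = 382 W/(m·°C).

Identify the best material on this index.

Screen on constraints: σ_y ≥ 160 MPa; k ≥ 143 W/(m·K). Survivors: tungsten, copper.
After converting to SI:
  tungsten: E = 407.6 GPa, ρ = 19200 kg/m³
  copper: E = 128.9 GPa, ρ = 8920 kg/m³
  copper: M = 0.566×10⁻³
  tungsten: M = 0.386×10⁻³
Copper ranks first.

copper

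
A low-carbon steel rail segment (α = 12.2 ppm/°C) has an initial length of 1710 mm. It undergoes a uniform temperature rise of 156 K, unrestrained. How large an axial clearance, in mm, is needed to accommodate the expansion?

3.25 mm

ΔL = α·L₀·ΔT = 12.2×10⁻⁶ × 1710 mm × 156.0 K = 3.25 mm.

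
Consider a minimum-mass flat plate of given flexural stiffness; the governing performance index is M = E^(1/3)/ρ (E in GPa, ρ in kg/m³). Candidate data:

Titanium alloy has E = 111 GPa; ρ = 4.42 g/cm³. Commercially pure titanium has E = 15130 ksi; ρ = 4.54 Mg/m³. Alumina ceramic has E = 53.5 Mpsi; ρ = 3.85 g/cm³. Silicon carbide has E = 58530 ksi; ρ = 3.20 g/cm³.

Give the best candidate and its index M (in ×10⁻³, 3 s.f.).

Putting every candidate on a common basis:
  titanium alloy: E = 111.0 GPa, ρ = 4420 kg/m³
  commercially pure titanium: E = 104.3 GPa, ρ = 4540 kg/m³
  alumina ceramic: E = 368.9 GPa, ρ = 3850 kg/m³
  silicon carbide: E = 403.6 GPa, ρ = 3200 kg/m³
  silicon carbide: M = 2.31×10⁻³
  alumina ceramic: M = 1.86×10⁻³
  titanium alloy: M = 1.09×10⁻³
  commercially pure titanium: M = 1.04×10⁻³
Silicon carbide has the largest M.

silicon carbide, M = 2.31×10⁻³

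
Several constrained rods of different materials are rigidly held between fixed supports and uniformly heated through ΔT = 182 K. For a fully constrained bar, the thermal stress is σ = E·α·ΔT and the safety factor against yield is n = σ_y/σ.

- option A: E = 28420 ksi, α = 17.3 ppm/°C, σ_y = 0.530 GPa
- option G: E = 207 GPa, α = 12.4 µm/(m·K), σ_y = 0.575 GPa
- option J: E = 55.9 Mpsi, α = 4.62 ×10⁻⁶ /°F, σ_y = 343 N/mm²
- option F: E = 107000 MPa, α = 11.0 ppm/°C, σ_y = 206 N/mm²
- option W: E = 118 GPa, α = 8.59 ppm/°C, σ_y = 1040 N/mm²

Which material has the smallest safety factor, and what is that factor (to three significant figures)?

option J, n = 0.588

Per material, after unit conversion:
  option A: E = 195.9, α = 17.3, σ_y = 530.0 → σ = 617 MPa, n = 0.859
  option G: E = 207.0, α = 12.4, σ_y = 575.0 → σ = 467 MPa, n = 1.23
  option J: E = 385.4, α = 8.32, σ_y = 343.0 → σ = 583 MPa, n = 0.588
  option F: E = 107.0, α = 11.0, σ_y = 206.0 → σ = 214 MPa, n = 0.962
  option W: E = 118.0, α = 8.59, σ_y = 1040 → σ = 184 MPa, n = 5.64
The minimum is option J at n = 0.588.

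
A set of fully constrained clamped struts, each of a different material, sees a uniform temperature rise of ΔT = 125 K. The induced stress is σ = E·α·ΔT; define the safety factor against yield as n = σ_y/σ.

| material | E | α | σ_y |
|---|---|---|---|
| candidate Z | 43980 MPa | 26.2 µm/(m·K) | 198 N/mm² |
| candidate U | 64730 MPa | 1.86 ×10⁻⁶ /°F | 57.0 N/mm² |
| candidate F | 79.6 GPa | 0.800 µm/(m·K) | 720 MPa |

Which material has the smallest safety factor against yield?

In consistent units (E in GPa, α in ×10⁻⁶/K, σ_y in MPa):
  candidate Z: E = 43.98, α = 26.2, σ_y = 198.0 → σ = 144 MPa, n = 1.37
  candidate U: E = 64.73, α = 3.35, σ_y = 57.00 → σ = 27.1 MPa, n = 2.10
  candidate F: E = 79.60, α = 0.800, σ_y = 720.0 → σ = 7.96 MPa, n = 90.5
Candidate Z has the lowest safety factor, n = 1.37.

candidate Z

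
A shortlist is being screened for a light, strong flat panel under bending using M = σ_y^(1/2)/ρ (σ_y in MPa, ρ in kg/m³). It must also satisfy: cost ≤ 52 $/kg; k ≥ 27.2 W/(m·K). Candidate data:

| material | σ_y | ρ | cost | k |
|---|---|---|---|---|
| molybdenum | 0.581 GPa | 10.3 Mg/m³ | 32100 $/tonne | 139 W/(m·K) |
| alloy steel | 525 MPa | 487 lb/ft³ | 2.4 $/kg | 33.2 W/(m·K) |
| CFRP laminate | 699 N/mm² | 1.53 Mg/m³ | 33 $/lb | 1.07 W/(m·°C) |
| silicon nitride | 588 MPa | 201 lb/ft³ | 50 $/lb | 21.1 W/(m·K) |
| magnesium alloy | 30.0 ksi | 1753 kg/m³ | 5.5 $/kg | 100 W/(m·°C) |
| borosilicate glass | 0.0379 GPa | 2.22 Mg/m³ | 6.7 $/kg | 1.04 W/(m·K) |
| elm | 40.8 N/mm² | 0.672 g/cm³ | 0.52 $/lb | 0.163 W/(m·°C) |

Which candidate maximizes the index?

Screen on constraints: cost ≤ 52 $/kg; k ≥ 27.2 W/(m·K). Survivors: molybdenum, alloy steel, magnesium alloy.
Convert each candidate to consistent units, then evaluate M:
  molybdenum: σ_y = 581.0 MPa, ρ = 10300 kg/m³
  alloy steel: σ_y = 525.0 MPa, ρ = 7801 kg/m³
  magnesium alloy: σ_y = 206.8 MPa, ρ = 1753 kg/m³
  magnesium alloy: M = 8.20×10⁻³
  alloy steel: M = 2.94×10⁻³
  molybdenum: M = 2.34×10⁻³
Magnesium alloy ranks first.

magnesium alloy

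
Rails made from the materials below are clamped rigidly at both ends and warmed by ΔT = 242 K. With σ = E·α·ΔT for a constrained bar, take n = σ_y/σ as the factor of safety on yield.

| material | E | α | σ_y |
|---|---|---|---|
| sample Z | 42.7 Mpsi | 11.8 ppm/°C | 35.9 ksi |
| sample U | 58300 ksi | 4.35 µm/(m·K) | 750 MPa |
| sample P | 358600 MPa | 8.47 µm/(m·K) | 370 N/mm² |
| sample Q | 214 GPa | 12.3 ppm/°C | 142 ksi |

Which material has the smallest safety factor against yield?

sample Z

In consistent units (E in GPa, α in ×10⁻⁶/K, σ_y in MPa):
  sample Z: E = 294.4, α = 11.8, σ_y = 247.5 → σ = 841 MPa, n = 0.294
  sample U: E = 402.0, α = 4.35, σ_y = 750.0 → σ = 423 MPa, n = 1.77
  sample P: E = 358.6, α = 8.47, σ_y = 370.0 → σ = 735 MPa, n = 0.503
  sample Q: E = 214.0, α = 12.3, σ_y = 979.1 → σ = 637 MPa, n = 1.54
Sample Z has the lowest safety factor, n = 0.294.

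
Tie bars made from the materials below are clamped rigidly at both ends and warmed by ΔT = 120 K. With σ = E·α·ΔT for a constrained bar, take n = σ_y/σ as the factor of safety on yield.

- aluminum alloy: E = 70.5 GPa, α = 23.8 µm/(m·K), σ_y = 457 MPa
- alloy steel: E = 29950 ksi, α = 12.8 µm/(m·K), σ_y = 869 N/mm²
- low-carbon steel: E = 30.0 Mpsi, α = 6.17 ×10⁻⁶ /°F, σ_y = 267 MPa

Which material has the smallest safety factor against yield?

With everything in SI (GPa, ×10⁻⁶/K, MPa):
  aluminum alloy: E = 70.50, α = 23.8, σ_y = 457.0 → σ = 201 MPa, n = 2.27
  alloy steel: E = 206.5, α = 12.8, σ_y = 869.0 → σ = 317 MPa, n = 2.74
  low-carbon steel: E = 206.8, α = 11.1, σ_y = 267.0 → σ = 276 MPa, n = 0.969
The minimum is low-carbon steel at n = 0.969.

low-carbon steel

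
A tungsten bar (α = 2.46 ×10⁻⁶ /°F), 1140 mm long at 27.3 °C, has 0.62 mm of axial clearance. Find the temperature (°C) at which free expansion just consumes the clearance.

150 °C

α = 2.46×10⁻⁶/°F × 9/5 = 4.43×10⁻⁶/K.
α·L₀·ΔT = 0.62 mm ⇒ ΔT = 0.62 / (4.43×10⁻⁶ × 1140.0) = 122.8 K.
T = 27.3 + 122.8 = 150.1 °C.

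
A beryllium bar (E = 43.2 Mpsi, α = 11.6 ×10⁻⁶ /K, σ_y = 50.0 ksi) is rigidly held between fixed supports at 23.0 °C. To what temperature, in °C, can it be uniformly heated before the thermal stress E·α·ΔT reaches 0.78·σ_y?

E = 43.2 Mpsi = 297.9 GPa.
σ_y = 50.0 ksi = 344.7 MPa.
E·α·ΔT = 268.9 MPa ⇒ ΔT = 268.9 / (297.9×10³ × 11.6×10⁻⁶) = 77.83 K.
T = 23.0 + 77.83 = 100.8 °C.

101 °C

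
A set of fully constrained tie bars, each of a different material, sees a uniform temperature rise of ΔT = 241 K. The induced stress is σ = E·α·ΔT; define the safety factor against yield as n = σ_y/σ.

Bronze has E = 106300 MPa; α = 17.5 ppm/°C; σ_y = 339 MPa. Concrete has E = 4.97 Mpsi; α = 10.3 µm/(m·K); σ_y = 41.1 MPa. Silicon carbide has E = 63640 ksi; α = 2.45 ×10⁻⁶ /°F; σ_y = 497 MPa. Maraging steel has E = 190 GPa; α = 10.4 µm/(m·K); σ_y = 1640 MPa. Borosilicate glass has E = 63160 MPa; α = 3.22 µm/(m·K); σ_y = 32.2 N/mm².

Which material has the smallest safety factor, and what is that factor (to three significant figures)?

Per material, after unit conversion:
  bronze: E = 106.3, α = 17.5, σ_y = 339.0 → σ = 448 MPa, n = 0.756
  concrete: E = 34.27, α = 10.3, σ_y = 41.10 → σ = 85.1 MPa, n = 0.483
  silicon carbide: E = 438.8, α = 4.41, σ_y = 497.0 → σ = 466 MPa, n = 1.07
  maraging steel: E = 190.0, α = 10.4, σ_y = 1640 → σ = 476 MPa, n = 3.44
  borosilicate glass: E = 63.16, α = 3.22, σ_y = 32.20 → σ = 49.0 MPa, n = 0.657
The minimum is concrete at n = 0.483.

concrete, n = 0.483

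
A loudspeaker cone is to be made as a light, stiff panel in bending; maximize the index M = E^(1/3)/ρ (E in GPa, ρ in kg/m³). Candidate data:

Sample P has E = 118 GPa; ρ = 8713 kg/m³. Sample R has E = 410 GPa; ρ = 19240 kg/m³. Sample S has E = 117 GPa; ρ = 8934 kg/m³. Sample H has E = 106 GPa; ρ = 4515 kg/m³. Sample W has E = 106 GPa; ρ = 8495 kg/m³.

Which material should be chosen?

Per-candidate index values:
  sample H: M = 1.05×10⁻³
  sample P: M = 0.563×10⁻³
  sample W: M = 0.557×10⁻³
  sample S: M = 0.547×10⁻³
  sample R: M = 0.386×10⁻³
The maximum is for sample H.

sample H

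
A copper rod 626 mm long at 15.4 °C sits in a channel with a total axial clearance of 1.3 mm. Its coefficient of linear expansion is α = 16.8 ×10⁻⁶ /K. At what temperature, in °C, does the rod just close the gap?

139 °C

α·L₀·ΔT = 1.3 mm ⇒ ΔT = 1.3 / (16.8×10⁻⁶ × 626.0) = 123.6 K.
T = 15.4 + 123.6 = 139.0 °C.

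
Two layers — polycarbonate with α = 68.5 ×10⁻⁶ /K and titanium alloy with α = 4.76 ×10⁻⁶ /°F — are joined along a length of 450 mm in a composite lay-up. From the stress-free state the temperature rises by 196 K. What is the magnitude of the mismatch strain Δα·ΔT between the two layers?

0.0117

titanium alloy: α = 4.76×10⁻⁶/°F × 9/5 = 8.57×10⁻⁶/K.
Δα = |68.5 − 8.57|×10⁻⁶/K = 59.9×10⁻⁶/K.
Mismatch strain = Δα·ΔT = 59.9×10⁻⁶ × 196.0 = 0.0117.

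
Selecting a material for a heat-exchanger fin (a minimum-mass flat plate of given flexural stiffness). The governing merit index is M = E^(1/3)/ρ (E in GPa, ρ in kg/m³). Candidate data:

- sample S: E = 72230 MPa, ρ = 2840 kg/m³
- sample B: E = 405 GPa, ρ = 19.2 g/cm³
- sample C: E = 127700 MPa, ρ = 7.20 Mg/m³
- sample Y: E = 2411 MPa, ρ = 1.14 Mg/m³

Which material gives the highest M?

Putting every candidate on a common basis:
  sample S: E = 72.23 GPa, ρ = 2840 kg/m³
  sample B: E = 405.0 GPa, ρ = 19200 kg/m³
  sample C: E = 127.7 GPa, ρ = 7200 kg/m³
  sample Y: E = 2.411 GPa, ρ = 1140 kg/m³
  sample S: M = 1.47×10⁻³
  sample Y: M = 1.18×10⁻³
  sample C: M = 0.699×10⁻³
  sample B: M = 0.385×10⁻³
Sample S ranks first.

sample S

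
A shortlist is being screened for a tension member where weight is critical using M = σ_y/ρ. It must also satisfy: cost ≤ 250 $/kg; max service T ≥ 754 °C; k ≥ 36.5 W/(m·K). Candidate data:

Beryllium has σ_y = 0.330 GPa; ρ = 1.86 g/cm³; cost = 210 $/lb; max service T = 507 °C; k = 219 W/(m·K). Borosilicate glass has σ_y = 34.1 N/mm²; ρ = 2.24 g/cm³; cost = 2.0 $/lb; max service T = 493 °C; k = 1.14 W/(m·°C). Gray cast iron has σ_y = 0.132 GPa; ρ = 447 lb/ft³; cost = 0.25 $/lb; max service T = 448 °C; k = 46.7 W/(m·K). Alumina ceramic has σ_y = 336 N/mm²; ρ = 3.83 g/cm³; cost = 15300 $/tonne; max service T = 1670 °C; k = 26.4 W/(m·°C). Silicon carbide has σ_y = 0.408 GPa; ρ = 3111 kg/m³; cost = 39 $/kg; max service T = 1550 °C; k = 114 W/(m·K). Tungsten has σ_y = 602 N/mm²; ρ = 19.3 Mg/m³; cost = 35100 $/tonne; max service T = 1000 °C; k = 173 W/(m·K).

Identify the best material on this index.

Screen on constraints: cost ≤ 250 $/kg; max service T ≥ 754 °C; k ≥ 36.5 W/(m·K). Survivors: silicon carbide, tungsten.
Normalizing units and computing the index:
  silicon carbide: σ_y = 408.0 MPa, ρ = 3111 kg/m³
  tungsten: σ_y = 602.0 MPa, ρ = 19300 kg/m³
  silicon carbide: M = 131 kN·m/kg
  tungsten: M = 31.2 kN·m/kg
Highest index: silicon carbide.

silicon carbide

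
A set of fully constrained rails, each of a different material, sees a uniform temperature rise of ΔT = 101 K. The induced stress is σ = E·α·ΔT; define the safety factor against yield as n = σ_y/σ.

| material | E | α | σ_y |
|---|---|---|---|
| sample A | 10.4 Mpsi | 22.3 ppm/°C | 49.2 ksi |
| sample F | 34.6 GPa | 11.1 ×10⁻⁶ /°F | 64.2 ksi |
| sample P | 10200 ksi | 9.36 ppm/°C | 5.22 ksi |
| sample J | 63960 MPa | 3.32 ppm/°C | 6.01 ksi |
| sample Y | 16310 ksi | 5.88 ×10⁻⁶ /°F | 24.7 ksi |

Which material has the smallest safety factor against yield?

In consistent units (E in GPa, α in ×10⁻⁶/K, σ_y in MPa):
  sample A: E = 71.71, α = 22.3, σ_y = 339.2 → σ = 162 MPa, n = 2.10
  sample F: E = 34.60, α = 20.0, σ_y = 442.6 → σ = 69.8 MPa, n = 6.34
  sample P: E = 70.33, α = 9.36, σ_y = 35.99 → σ = 66.5 MPa, n = 0.541
  sample J: E = 63.96, α = 3.32, σ_y = 41.44 → σ = 21.4 MPa, n = 1.93
  sample Y: E = 112.5, α = 10.6, σ_y = 170.3 → σ = 120 MPa, n = 1.42
The minimum is sample P at n = 0.541.

sample P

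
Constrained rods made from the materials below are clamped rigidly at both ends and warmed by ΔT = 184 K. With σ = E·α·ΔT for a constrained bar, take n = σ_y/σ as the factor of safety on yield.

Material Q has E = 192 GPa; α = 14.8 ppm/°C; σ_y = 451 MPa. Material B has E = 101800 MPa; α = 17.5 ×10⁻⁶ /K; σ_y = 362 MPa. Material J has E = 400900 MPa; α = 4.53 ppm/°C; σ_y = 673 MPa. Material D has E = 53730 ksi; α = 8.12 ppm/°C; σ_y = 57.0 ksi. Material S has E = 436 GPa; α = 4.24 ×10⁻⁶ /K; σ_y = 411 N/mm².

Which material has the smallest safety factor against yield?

material D

Converting E to GPa, α to ×10⁻⁶/K, σ_y to MPa, then σ and n for each:
  material Q: E = 192.0, α = 14.8, σ_y = 451.0 → σ = 523 MPa, n = 0.863
  material B: E = 101.8, α = 17.5, σ_y = 362.0 → σ = 328 MPa, n = 1.10
  material J: E = 400.9, α = 4.53, σ_y = 673.0 → σ = 334 MPa, n = 2.01
  material D: E = 370.5, α = 8.12, σ_y = 393.0 → σ = 553 MPa, n = 0.710
  material S: E = 436.0, α = 4.24, σ_y = 411.0 → σ = 340 MPa, n = 1.21
Material D has the lowest safety factor, n = 0.710.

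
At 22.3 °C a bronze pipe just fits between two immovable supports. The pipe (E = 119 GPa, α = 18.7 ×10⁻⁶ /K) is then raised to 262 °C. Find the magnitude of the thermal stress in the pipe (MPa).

533 MPa

ΔT = 239.7 K. Constrained thermal stress σ = E·α·ΔT = 119.0×10³ MPa × 18.7×10⁻⁶ × 239.7 = 533 MPa (compressive).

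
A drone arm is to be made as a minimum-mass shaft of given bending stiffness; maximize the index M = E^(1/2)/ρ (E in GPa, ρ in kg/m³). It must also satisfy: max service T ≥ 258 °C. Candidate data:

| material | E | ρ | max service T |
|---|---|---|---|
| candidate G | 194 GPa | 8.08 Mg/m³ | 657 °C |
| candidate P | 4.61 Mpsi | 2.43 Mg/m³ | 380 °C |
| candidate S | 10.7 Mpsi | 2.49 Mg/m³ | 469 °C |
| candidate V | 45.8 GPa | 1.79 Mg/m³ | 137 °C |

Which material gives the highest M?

candidate S

Screen on constraints: max service T ≥ 258 °C. Survivors: candidate G, candidate P, candidate S.
After converting to SI:
  candidate G: E = 194.0 GPa, ρ = 8080 kg/m³
  candidate P: E = 31.78 GPa, ρ = 2430 kg/m³
  candidate S: E = 73.77 GPa, ρ = 2490 kg/m³
  candidate S: M = 3.45×10⁻³
  candidate P: M = 2.32×10⁻³
  candidate G: M = 1.72×10⁻³
Candidate S ranks first.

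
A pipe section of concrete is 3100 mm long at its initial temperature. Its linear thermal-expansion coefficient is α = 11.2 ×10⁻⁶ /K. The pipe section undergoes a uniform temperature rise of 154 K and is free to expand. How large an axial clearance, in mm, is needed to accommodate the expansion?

5.35 mm

ΔL = α·L₀·ΔT = 11.2×10⁻⁶ × 3100 mm × 154.0 K = 5.35 mm.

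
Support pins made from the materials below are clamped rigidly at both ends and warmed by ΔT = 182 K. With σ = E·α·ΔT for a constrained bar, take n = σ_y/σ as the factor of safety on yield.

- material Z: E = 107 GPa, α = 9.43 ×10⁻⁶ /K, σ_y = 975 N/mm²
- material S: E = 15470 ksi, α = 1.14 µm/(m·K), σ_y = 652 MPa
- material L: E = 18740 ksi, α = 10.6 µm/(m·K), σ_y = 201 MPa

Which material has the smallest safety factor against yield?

material L

Converting E to GPa, α to ×10⁻⁶/K, σ_y to MPa, then σ and n for each:
  material Z: E = 107.0, α = 9.43, σ_y = 975.0 → σ = 184 MPa, n = 5.31
  material S: E = 106.7, α = 1.14, σ_y = 652.0 → σ = 22.1 MPa, n = 29.5
  material L: E = 129.2, α = 10.6, σ_y = 201.0 → σ = 249 MPa, n = 0.806
Material L has the lowest safety factor, n = 0.806.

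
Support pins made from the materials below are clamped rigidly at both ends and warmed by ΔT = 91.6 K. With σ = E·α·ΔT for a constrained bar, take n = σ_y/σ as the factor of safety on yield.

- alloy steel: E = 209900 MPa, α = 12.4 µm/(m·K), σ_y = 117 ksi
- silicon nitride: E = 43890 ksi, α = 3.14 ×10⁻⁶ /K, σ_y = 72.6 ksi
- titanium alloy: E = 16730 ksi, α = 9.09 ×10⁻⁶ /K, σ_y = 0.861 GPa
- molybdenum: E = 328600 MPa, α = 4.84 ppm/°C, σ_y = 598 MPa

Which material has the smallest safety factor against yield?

Converting E to GPa, α to ×10⁻⁶/K, σ_y to MPa, then σ and n for each:
  alloy steel: E = 209.9, α = 12.4, σ_y = 806.7 → σ = 238 MPa, n = 3.38
  silicon nitride: E = 302.6, α = 3.14, σ_y = 500.6 → σ = 87.0 MPa, n = 5.75
  titanium alloy: E = 115.3, α = 9.09, σ_y = 861.0 → σ = 96.0 MPa, n = 8.96
  molybdenum: E = 328.6, α = 4.84, σ_y = 598.0 → σ = 146 MPa, n = 4.10
Alloy steel has the lowest safety factor, n = 3.38.

alloy steel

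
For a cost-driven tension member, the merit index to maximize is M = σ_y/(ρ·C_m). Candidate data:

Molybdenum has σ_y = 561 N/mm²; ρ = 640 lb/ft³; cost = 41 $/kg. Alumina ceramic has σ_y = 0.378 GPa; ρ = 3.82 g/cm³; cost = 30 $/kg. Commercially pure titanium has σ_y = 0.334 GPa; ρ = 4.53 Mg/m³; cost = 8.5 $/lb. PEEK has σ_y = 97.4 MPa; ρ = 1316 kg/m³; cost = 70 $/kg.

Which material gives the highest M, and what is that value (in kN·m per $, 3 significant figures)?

Normalizing units and computing the index:
  molybdenum: σ_y = 561.0 MPa, ρ = 10250 kg/m³, cost = 41.00 $/kg
  alumina ceramic: σ_y = 378.0 MPa, ρ = 3820 kg/m³, cost = 30.00 $/kg
  commercially pure titanium: σ_y = 334.0 MPa, ρ = 4530 kg/m³, cost = 18.74 $/kg
  PEEK: σ_y = 97.40 MPa, ρ = 1316 kg/m³, cost = 70.00 $/kg
  commercially pure titanium: M = 3.93 kN·m per $
  alumina ceramic: M = 3.30 kN·m per $
  molybdenum: M = 1.33 kN·m per $
  PEEK: M = 1.06 kN·m per $
Commercially pure titanium has the largest M.

commercially pure titanium, M = 3.93 kN·m per $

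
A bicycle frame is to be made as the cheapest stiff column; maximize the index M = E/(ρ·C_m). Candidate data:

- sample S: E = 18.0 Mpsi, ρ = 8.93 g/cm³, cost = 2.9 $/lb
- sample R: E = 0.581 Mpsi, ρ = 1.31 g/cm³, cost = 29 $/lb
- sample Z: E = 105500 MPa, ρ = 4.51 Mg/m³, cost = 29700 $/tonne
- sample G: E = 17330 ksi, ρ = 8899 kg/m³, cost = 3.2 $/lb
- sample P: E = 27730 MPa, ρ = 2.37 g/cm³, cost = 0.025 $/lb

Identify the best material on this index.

After converting to SI:
  sample S: E = 124.1 GPa, ρ = 8930 kg/m³, cost = 6.393 $/kg
  sample R: E = 4.006 GPa, ρ = 1310 kg/m³, cost = 63.93 $/kg
  sample Z: E = 105.5 GPa, ρ = 4510 kg/m³, cost = 29.70 $/kg
  sample G: E = 119.5 GPa, ρ = 8899 kg/m³, cost = 7.055 $/kg
  sample P: E = 27.73 GPa, ρ = 2370 kg/m³, cost = 0.05511 $/kg
  sample P: M = 212 MN·m per $
  sample S: M = 2.17 MN·m per $
  sample G: M = 1.90 MN·m per $
  sample Z: M = 0.788 MN·m per $
  sample R: M = 0.0478 MN·m per $
Sample P ranks first.

sample P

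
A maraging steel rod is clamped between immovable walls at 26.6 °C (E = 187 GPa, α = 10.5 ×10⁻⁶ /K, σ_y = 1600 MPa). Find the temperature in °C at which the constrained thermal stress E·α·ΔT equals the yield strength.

841 °C

E·α·ΔT = 1600 MPa ⇒ ΔT = 1600 / (187.0×10³ × 10.5×10⁻⁶) = 814.9 K.
T = 26.6 + 814.9 = 841.5 °C.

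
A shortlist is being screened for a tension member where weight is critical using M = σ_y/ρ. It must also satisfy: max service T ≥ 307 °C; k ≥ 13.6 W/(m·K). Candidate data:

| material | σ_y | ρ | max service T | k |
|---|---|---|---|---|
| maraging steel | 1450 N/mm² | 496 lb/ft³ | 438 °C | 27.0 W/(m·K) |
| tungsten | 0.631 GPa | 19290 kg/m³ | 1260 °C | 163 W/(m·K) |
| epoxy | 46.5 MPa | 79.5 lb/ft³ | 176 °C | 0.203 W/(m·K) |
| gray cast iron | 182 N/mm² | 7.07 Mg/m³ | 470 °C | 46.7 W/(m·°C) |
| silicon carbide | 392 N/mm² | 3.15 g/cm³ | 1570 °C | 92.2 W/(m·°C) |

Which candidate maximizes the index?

Screen on constraints: max service T ≥ 307 °C; k ≥ 13.6 W/(m·K). Survivors: maraging steel, tungsten, gray cast iron, silicon carbide.
Normalizing units and computing the index:
  maraging steel: σ_y = 1450 MPa, ρ = 7945 kg/m³
  tungsten: σ_y = 631.0 MPa, ρ = 19290 kg/m³
  gray cast iron: σ_y = 182.0 MPa, ρ = 7070 kg/m³
  silicon carbide: σ_y = 392.0 MPa, ρ = 3150 kg/m³
  maraging steel: M = 183 kN·m/kg
  silicon carbide: M = 124 kN·m/kg
  tungsten: M = 32.7 kN·m/kg
  gray cast iron: M = 25.7 kN·m/kg
Maraging steel ranks first.

maraging steel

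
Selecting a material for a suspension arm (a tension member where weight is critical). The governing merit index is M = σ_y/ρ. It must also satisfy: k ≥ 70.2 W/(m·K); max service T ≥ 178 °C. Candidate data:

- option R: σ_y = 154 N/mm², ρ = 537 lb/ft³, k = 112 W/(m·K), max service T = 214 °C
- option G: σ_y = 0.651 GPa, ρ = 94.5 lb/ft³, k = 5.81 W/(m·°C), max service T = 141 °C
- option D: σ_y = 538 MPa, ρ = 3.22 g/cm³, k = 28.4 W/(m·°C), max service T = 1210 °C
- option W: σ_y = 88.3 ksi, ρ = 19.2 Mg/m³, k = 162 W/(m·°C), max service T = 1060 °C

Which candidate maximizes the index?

Screen on constraints: k ≥ 70.2 W/(m·K); max service T ≥ 178 °C. Survivors: option R, option W.
In SI units:
  option R: σ_y = 154.0 MPa, ρ = 8602 kg/m³
  option W: σ_y = 608.8 MPa, ρ = 19200 kg/m³
  option W: M = 31.7 kN·m/kg
  option R: M = 17.9 kN·m/kg
Option W has the largest M.

option W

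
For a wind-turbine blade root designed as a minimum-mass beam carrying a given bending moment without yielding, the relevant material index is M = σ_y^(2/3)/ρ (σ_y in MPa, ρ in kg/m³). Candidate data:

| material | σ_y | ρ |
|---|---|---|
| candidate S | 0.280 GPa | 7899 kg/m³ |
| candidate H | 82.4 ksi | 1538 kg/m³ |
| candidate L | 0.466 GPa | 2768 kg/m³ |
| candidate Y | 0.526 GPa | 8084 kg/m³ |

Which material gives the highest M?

candidate H

Normalizing units and computing the index:
  candidate S: σ_y = 280.0 MPa, ρ = 7899 kg/m³
  candidate H: σ_y = 568.1 MPa, ρ = 1538 kg/m³
  candidate L: σ_y = 466.0 MPa, ρ = 2768 kg/m³
  candidate Y: σ_y = 526.0 MPa, ρ = 8084 kg/m³
  candidate H: M = 44.6×10⁻³
  candidate L: M = 21.7×10⁻³
  candidate Y: M = 8.06×10⁻³
  candidate S: M = 5.42×10⁻³
The maximum is for candidate H.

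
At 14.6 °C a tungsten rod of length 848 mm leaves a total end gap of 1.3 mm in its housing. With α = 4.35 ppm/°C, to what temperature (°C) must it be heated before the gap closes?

α·L₀·ΔT = 1.3 mm ⇒ ΔT = 1.3 / (4.35×10⁻⁶ × 848.0) = 352.4 K.
T = 14.6 + 352.4 = 367.0 °C.

367 °C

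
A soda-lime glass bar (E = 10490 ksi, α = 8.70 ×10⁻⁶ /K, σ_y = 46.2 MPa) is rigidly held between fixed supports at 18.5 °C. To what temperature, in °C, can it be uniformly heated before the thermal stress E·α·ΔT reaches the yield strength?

91.9 °C

E = 10490 ksi = 72.33 GPa.
E·α·ΔT = 46.20 MPa ⇒ ΔT = 46.20 / (72.33×10³ × 8.70×10⁻⁶) = 73.42 K.
T = 18.5 + 73.42 = 91.92 °C.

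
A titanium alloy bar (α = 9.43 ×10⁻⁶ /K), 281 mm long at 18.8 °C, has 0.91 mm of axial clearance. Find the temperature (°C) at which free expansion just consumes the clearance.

362 °C

α·L₀·ΔT = 0.91 mm ⇒ ΔT = 0.91 / (9.43×10⁻⁶ × 281.0) = 343.4 K.
T = 18.8 + 343.4 = 362.2 °C.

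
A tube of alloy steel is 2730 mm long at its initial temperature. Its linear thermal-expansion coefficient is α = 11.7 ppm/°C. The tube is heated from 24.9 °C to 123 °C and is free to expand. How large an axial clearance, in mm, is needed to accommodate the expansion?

3.13 mm

ΔT = 123 − 24.9 = 98.10 K.
ΔL = α·L₀·ΔT = 11.7×10⁻⁶ × 2730 mm × 98.10 K = 3.13 mm.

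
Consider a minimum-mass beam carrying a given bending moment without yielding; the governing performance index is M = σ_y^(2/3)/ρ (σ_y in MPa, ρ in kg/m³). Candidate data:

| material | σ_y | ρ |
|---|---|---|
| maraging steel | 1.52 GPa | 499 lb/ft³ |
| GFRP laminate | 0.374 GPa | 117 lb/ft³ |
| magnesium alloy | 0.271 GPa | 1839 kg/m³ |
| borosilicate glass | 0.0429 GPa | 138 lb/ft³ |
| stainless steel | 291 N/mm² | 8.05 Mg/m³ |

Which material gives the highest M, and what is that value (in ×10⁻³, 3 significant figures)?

GFRP laminate, M = 27.7×10⁻³

Normalizing units and computing the index:
  maraging steel: σ_y = 1520 MPa, ρ = 7993 kg/m³
  GFRP laminate: σ_y = 374.0 MPa, ρ = 1874 kg/m³
  magnesium alloy: σ_y = 271.0 MPa, ρ = 1839 kg/m³
  borosilicate glass: σ_y = 42.90 MPa, ρ = 2211 kg/m³
  stainless steel: σ_y = 291.0 MPa, ρ = 8050 kg/m³
  GFRP laminate: M = 27.7×10⁻³
  magnesium alloy: M = 22.8×10⁻³
  maraging steel: M = 16.5×10⁻³
  borosilicate glass: M = 5.54×10⁻³
  stainless steel: M = 5.46×10⁻³
The maximum is for GFRP laminate.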